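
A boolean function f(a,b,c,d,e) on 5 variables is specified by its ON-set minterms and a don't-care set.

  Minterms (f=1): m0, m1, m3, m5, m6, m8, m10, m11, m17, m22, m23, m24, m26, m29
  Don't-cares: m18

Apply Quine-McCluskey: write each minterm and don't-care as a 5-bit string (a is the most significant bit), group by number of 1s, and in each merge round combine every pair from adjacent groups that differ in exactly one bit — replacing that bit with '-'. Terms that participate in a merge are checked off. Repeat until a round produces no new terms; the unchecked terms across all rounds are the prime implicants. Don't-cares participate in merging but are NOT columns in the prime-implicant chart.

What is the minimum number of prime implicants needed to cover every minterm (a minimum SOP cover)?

size-2^0 implicants → 00000(✓)  00001(✓)  00011(✓)  00101(✓)  00110(✓)  01000(✓)  01010(✓)  01011(✓)  10001(✓)  10010(✓)  10110(✓)  10111(✓)  11000(✓)  11010(✓)  11101
size-2^1 implicants → -0001  -0110  -1000(✓)  -1010(✓)  0-000  0-011  00-01  000-1  0000-  010-0(✓)  0101-  1-010  10-10  1011-  110-0(✓)
size-2^2 implicants → -10-0
Unchecked terms (primes): -0001, -0110, -10-0, 0-000, 0-011, 00-01, 000-1, 0000-, 0101-, 1-010, 10-10, 1011-, 11101
Minterm coverage:
  m0 ⊆ 0-000,0000-
  m1 ⊆ -0001,00-01,000-1,0000-
  m3 ⊆ 0-011,000-1
  m5 ⊆ 00-01 [E]
  m6 ⊆ -0110 [E]
  m8 ⊆ -10-0,0-000
  m10 ⊆ -10-0,0101-
  m11 ⊆ 0-011,0101-
  m17 ⊆ -0001 [E]
  m22 ⊆ -0110,10-10,1011-
  m23 ⊆ 1011- [E]
  m24 ⊆ -10-0 [E]
  m26 ⊆ -10-0,1-010
  m29 ⊆ 11101 [E]
E = {-0001, -0110, -10-0, 00-01, 1011-, 11101}
Petrick residual → 0-000, 0-011
Cover = b'c'd'e + b'cde' + bc'e' + a'c'd'e' + a'c'de + a'b'd'e + ab'cd + abcd'e  |cover|=8

8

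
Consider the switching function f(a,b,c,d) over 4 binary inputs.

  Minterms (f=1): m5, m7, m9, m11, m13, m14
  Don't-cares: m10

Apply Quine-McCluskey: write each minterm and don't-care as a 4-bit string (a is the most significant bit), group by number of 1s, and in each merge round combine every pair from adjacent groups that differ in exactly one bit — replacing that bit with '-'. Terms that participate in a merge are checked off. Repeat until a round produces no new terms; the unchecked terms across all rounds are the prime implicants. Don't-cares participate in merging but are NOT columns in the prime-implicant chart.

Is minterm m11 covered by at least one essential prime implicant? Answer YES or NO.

NO

Round 0: 0101✓ 0111✓ 1001✓ 1010✓ 1011✓ 1101✓ 1110✓
Round 1: -101 01-1 1-01 1-10 10-1 101-
PIs = {-101, 01-1, 1-01, 1-10, 10-1, 101-}
Coverage chart:
  m5: -101,01-1
  m7: 01-1 ←essential
  m9: 1-01,10-1
  m11: 10-1,101-
  m13: -101,1-01
  m14: 1-10 ←essential
Essential: 01-1, 1-10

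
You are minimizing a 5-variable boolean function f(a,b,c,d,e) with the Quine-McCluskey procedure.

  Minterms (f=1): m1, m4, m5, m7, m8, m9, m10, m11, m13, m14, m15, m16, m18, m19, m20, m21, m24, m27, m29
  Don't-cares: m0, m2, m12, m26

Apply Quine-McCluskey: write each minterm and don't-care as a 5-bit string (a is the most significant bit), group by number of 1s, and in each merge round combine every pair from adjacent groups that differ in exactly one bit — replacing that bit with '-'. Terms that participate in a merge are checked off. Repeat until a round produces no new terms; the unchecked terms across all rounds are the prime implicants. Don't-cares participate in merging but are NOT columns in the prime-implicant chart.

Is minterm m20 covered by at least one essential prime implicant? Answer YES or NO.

NO

[col 0] 00000*, 00001*, 00010*, 00100*, 00101*, 00111*, 01000*, 01001*, 01010*, 01011*, 01100*, 01101*, 01110*, 01111*, 10000*, 10010*, 10011*, 10100*, 10101*, 11000*, 11010*, 11011*, 11101*
[col 1] -0000*, -0010*, -0100*, -0101*, -1000*, -1010*, -1011*, -1101*, 0-000*, 0-001*, 0-010*, 0-100*, 0-101*, 0-111*, 00-00*, 00-01*, 000-0*, 0000-*, 001-1*, 0010-*, 01-00*, 01-01*, 01-10*, 01-11*, 010-0*, 010-1*, 0100-*, 0101-*, 011-0*, 011-1*, 0110-*, 0111-*, 1-000*, 1-010*, 1-011*, 1-101*, 10-00*, 100-0*, 1001-*, 1010-*, 110-0*, 1101-*
[col 2] --000*, --010*, --101, -0-00, -00-0*, -010-, -10-0*, -101-, 0--00*, 0--01*, 0-0-0*, 0-00-*, 0-1-1, 0-10-*, 00-0-*, 01--0*, 01--1*, 01-0-*, 01-1-*, 010--*, 011--*, 1-0-0*, 1-01-
[col 3] --0-0, 0--0-, 01---
Prime implicants: --0-0, --101, -0-00, -010-, -101-, 0--0-, 0-1-1, 01---, 1-01-
PI chart (minterm → PIs covering it):
  1 | 0--0-  (sole → essential)
  4 | -0-00,-010-,0--0-
  5 | --101,-010-,0--0-,0-1-1
  7 | 0-1-1  (sole → essential)
  8 | --0-0,0--0-,01---
  9 | 0--0-,01---
  10 | --0-0,-101-,01---
  11 | -101-,01---
  13 | --101,0--0-,0-1-1,01---
  14 | 01---  (sole → essential)
  15 | 0-1-1,01---
  16 | --0-0,-0-00
  18 | --0-0,1-01-
  19 | 1-01-  (sole → essential)
  20 | -0-00,-010-
  21 | --101,-010-
  24 | --0-0  (sole → essential)
  27 | -101-,1-01-
  29 | --101  (sole → essential)
Essential prime implicants: --0-0, --101, 0--0-, 0-1-1, 01---, 1-01-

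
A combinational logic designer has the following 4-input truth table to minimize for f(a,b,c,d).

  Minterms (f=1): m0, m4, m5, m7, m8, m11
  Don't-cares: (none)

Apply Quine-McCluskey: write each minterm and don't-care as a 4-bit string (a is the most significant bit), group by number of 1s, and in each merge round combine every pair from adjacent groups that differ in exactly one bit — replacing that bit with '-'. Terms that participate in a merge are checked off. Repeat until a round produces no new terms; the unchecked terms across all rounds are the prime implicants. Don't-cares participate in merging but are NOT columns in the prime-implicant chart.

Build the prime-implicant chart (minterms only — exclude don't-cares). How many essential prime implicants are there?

3

[col 0] 0000*, 0100*, 0101*, 0111*, 1000*, 1011
[col 1] -000, 0-00, 01-1, 010-
Prime implicants: -000, 0-00, 01-1, 010-, 1011
PI chart (minterm → PIs covering it):
  0 | -000,0-00
  4 | 0-00,010-
  5 | 01-1,010-
  7 | 01-1  (sole → essential)
  8 | -000  (sole → essential)
  11 | 1011  (sole → essential)
Essential prime implicants: -000, 01-1, 1011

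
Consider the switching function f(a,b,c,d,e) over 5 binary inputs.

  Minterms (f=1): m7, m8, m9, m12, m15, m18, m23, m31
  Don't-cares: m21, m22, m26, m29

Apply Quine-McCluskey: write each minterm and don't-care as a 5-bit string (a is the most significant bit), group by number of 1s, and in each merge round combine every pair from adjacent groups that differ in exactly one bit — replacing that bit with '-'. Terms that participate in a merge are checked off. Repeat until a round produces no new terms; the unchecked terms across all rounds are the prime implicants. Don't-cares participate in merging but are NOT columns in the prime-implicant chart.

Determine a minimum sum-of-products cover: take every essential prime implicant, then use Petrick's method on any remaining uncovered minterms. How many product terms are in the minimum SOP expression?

4

Round 0: 00111✓ 01000✓ 01001✓ 01100✓ 01111✓ 10010✓ 10101✓ 10110✓ 10111✓ 11010✓ 11101✓ 11111✓
Round 1: -0111✓ -1111✓ 0-111✓ 01-00 0100- 1-010 1-101✓ 1-111✓ 10-10 101-1✓ 1011- 111-1✓
Round 2: --111 1-1-1
PIs = {--111, 01-00, 0100-, 1-010, 1-1-1, 10-10, 1011-}
Coverage chart:
  m7: --111 ←essential
  m8: 01-00,0100-
  m9: 0100- ←essential
  m12: 01-00 ←essential
  m15: --111 ←essential
  m18: 1-010,10-10
  m23: --111,1-1-1,1011-
  m31: --111,1-1-1
Essential: --111, 01-00, 0100-
Petrick residual → 1-010
Min cover (4 terms): cde + a'bd'e' + a'bc'd' + ac'de'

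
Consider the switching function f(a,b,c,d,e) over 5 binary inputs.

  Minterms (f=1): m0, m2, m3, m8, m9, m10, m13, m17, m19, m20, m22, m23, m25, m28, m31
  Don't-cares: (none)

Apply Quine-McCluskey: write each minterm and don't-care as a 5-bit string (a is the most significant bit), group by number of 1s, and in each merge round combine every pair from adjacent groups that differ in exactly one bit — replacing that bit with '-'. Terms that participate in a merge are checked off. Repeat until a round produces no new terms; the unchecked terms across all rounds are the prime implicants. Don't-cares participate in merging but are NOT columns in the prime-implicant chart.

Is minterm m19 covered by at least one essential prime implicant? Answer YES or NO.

size-2^0 implicants → 00000(✓)  00010(✓)  00011(✓)  01000(✓)  01001(✓)  01010(✓)  01101(✓)  10001(✓)  10011(✓)  10100(✓)  10110(✓)  10111(✓)  11001(✓)  11100(✓)  11111(✓)
size-2^1 implicants → -0011  -1001  0-000(✓)  0-010(✓)  000-0(✓)  0001-  01-01  010-0(✓)  0100-  1-001  1-100  1-111  10-11  100-1  101-0  1011-
size-2^2 implicants → 0-0-0
Unchecked terms (primes): -0011, -1001, 0-0-0, 0001-, 01-01, 0100-, 1-001, 1-100, 1-111, 10-11, 100-1, 101-0, 1011-
Minterm coverage:
  m0 ⊆ 0-0-0 [E]
  m2 ⊆ 0-0-0,0001-
  m3 ⊆ -0011,0001-
  m8 ⊆ 0-0-0,0100-
  m9 ⊆ -1001,01-01,0100-
  m10 ⊆ 0-0-0 [E]
  m13 ⊆ 01-01 [E]
  m17 ⊆ 1-001,100-1
  m19 ⊆ -0011,10-11,100-1
  m20 ⊆ 1-100,101-0
  m22 ⊆ 101-0,1011-
  m23 ⊆ 1-111,10-11,1011-
  m25 ⊆ -1001,1-001
  m28 ⊆ 1-100 [E]
  m31 ⊆ 1-111 [E]
E = {0-0-0, 01-01, 1-100, 1-111}

NO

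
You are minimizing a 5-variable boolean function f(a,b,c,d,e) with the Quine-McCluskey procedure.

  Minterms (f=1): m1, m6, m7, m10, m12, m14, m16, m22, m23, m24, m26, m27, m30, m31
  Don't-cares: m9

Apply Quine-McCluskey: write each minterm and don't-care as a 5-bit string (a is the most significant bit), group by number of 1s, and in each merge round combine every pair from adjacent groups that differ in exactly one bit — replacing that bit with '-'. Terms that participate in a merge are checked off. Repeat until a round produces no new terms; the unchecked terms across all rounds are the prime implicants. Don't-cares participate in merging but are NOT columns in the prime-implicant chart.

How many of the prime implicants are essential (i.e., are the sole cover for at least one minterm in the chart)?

size-2^0 implicants → 00001(✓)  00110(✓)  00111(✓)  01001(✓)  01010(✓)  01100(✓)  01110(✓)  10000(✓)  10110(✓)  10111(✓)  11000(✓)  11010(✓)  11011(✓)  11110(✓)  11111(✓)
size-2^1 implicants → -0110(✓)  -0111(✓)  -1010(✓)  -1110(✓)  0-001  0-110(✓)  0011-(✓)  01-10(✓)  011-0  1-000  1-110(✓)  1-111(✓)  1011-(✓)  11-10(✓)  11-11(✓)  110-0  1101-(✓)  1111-(✓)
size-2^2 implicants → --110  -011-  -1-10  1-11-  11-1-
Unchecked terms (primes): --110, -011-, -1-10, 0-001, 011-0, 1-000, 1-11-, 11-1-, 110-0
Minterm coverage:
  m1 ⊆ 0-001 [E]
  m6 ⊆ --110,-011-
  m7 ⊆ -011- [E]
  m10 ⊆ -1-10 [E]
  m12 ⊆ 011-0 [E]
  m14 ⊆ --110,-1-10,011-0
  m16 ⊆ 1-000 [E]
  m22 ⊆ --110,-011-,1-11-
  m23 ⊆ -011-,1-11-
  m24 ⊆ 1-000,110-0
  m26 ⊆ -1-10,11-1-,110-0
  m27 ⊆ 11-1- [E]
  m30 ⊆ --110,-1-10,1-11-,11-1-
  m31 ⊆ 1-11-,11-1-
E = {-011-, -1-10, 0-001, 011-0, 1-000, 11-1-}

6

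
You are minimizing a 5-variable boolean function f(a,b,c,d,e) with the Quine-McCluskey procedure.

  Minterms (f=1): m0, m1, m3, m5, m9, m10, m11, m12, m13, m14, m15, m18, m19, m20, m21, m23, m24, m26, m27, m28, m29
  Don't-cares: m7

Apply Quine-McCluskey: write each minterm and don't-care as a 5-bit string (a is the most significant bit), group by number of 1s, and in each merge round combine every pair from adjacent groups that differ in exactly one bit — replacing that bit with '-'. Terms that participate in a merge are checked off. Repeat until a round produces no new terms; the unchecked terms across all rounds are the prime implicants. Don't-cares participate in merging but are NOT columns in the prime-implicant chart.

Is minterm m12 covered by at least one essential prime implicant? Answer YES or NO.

size-2^0 implicants → 00000(✓)  00001(✓)  00011(✓)  00101(✓)  00111(✓)  01001(✓)  01010(✓)  01011(✓)  01100(✓)  01101(✓)  01110(✓)  01111(✓)  10010(✓)  10011(✓)  10100(✓)  10101(✓)  10111(✓)  11000(✓)  11010(✓)  11011(✓)  11100(✓)  11101(✓)
size-2^1 implicants → -0011(✓)  -0101(✓)  -0111(✓)  -1010(✓)  -1011(✓)  -1100(✓)  -1101(✓)  0-001(✓)  0-011(✓)  0-101(✓)  0-111(✓)  00-01(✓)  00-11(✓)  000-1(✓)  0000-  001-1(✓)  01-01(✓)  01-10(✓)  01-11(✓)  010-1(✓)  0101-(✓)  011-0(✓)  011-1(✓)  0110-(✓)  0111-(✓)  1-010(✓)  1-011(✓)  1-100(✓)  1-101(✓)  10-11(✓)  1001-(✓)  101-1(✓)  1010-(✓)  11-00  110-0  1101-(✓)  1110-(✓)
size-2^2 implicants → --011  --101  -0-11  -01-1  -101-  -110-  0--01(✓)  0--11(✓)  0-0-1(✓)  0-1-1(✓)  00--1(✓)  01--1(✓)  01-1-  011--  1-01-  1-10-
size-2^3 implicants → 0---1
Unchecked terms (primes): --011, --101, -0-11, -01-1, -101-, -110-, 0---1, 0000-, 01-1-, 011--, 1-01-, 1-10-, 11-00, 110-0
Minterm coverage:
  m0 ⊆ 0000- [E]
  m1 ⊆ 0---1,0000-
  m3 ⊆ --011,-0-11,0---1
  m5 ⊆ --101,-01-1,0---1
  m9 ⊆ 0---1 [E]
  m10 ⊆ -101-,01-1-
  m11 ⊆ --011,-101-,0---1,01-1-
  m12 ⊆ -110-,011--
  m13 ⊆ --101,-110-,0---1,011--
  m14 ⊆ 01-1-,011--
  m15 ⊆ 0---1,01-1-,011--
  m18 ⊆ 1-01- [E]
  m19 ⊆ --011,-0-11,1-01-
  m20 ⊆ 1-10- [E]
  m21 ⊆ --101,-01-1,1-10-
  m23 ⊆ -0-11,-01-1
  m24 ⊆ 11-00,110-0
  m26 ⊆ -101-,1-01-,110-0
  m27 ⊆ --011,-101-,1-01-
  m28 ⊆ -110-,1-10-,11-00
  m29 ⊆ --101,-110-,1-10-
E = {0---1, 0000-, 1-01-, 1-10-}

NO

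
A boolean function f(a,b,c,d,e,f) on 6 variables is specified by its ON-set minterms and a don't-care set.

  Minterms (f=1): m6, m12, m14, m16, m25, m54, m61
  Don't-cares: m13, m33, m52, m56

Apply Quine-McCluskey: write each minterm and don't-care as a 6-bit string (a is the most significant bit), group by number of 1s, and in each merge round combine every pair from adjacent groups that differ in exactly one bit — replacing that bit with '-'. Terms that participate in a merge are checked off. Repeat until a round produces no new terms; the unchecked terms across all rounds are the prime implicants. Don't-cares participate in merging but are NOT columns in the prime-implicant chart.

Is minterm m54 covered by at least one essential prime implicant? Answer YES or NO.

size-2^0 implicants → 000110(✓)  001100(✓)  001101(✓)  001110(✓)  010000  011001  100001  110100(✓)  110110(✓)  111000  111101
size-2^1 implicants → 00-110  0011-0  00110-  1101-0
Unchecked terms (primes): 00-110, 0011-0, 00110-, 010000, 011001, 100001, 1101-0, 111000, 111101
Minterm coverage:
  m6 ⊆ 00-110 [E]
  m12 ⊆ 0011-0,00110-
  m14 ⊆ 00-110,0011-0
  m16 ⊆ 010000 [E]
  m25 ⊆ 011001 [E]
  m54 ⊆ 1101-0 [E]
  m61 ⊆ 111101 [E]
E = {00-110, 010000, 011001, 1101-0, 111101}

YES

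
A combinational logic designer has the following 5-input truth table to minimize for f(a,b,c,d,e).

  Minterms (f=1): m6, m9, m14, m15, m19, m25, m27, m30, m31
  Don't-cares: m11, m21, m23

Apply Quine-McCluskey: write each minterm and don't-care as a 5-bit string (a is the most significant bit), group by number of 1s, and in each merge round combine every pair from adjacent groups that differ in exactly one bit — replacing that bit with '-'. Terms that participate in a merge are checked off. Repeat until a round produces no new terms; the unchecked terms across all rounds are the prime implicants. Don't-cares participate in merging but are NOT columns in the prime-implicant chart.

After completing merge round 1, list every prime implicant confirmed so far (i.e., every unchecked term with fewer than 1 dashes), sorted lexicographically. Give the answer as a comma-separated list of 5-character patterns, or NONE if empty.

Round 0: 00110✓ 01001✓ 01011✓ 01110✓ 01111✓ 10011✓ 10101✓ 10111✓ 11001✓ 11011✓ 11110✓ 11111✓
Round 1: -1001✓ -1011✓ -1110✓ -1111✓ 0-110 01-11✓ 010-1✓ 0111-✓ 1-011✓ 1-111✓ 10-11✓ 101-1 11-11✓ 110-1✓ 1111-✓
Round 2: -1-11 -10-1 -111- 1--11
PIs = {-1-11, -10-1, -111-, 0-110, 1--11, 101-1}

NONE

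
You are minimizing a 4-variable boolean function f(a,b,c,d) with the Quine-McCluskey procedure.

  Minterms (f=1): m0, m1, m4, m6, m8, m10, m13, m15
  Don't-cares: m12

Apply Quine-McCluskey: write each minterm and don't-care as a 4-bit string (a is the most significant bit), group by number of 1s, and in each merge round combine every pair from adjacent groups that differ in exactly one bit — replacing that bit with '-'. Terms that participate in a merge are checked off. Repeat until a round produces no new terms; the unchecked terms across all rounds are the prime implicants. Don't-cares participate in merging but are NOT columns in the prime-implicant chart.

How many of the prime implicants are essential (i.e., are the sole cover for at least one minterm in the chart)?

[col 0] 0000*, 0001*, 0100*, 0110*, 1000*, 1010*, 1100*, 1101*, 1111*
[col 1] -000*, -100*, 0-00*, 000-, 01-0, 1-00*, 10-0, 11-1, 110-
[col 2] --00
Prime implicants: --00, 000-, 01-0, 10-0, 11-1, 110-
PI chart (minterm → PIs covering it):
  0 | --00,000-
  1 | 000-  (sole → essential)
  4 | --00,01-0
  6 | 01-0  (sole → essential)
  8 | --00,10-0
  10 | 10-0  (sole → essential)
  13 | 11-1,110-
  15 | 11-1  (sole → essential)
Essential prime implicants: 000-, 01-0, 10-0, 11-1

4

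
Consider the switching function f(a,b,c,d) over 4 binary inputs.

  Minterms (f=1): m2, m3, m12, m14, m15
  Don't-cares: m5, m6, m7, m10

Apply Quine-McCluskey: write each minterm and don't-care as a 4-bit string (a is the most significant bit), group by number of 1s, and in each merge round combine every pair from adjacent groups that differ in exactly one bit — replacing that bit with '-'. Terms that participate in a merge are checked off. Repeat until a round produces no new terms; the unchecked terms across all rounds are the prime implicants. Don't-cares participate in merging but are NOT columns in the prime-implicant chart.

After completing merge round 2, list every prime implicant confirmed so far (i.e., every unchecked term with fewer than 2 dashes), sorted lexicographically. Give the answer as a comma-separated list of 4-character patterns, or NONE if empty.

Round 0: 0010✓ 0011✓ 0101✓ 0110✓ 0111✓ 1010✓ 1100✓ 1110✓ 1111✓
Round 1: -010✓ -110✓ -111✓ 0-10✓ 0-11✓ 001-✓ 01-1 011-✓ 1-10✓ 11-0 111-✓
Round 2: --10 -11- 0-1-
PIs = {--10, -11-, 0-1-, 01-1, 11-0}

01-1, 11-0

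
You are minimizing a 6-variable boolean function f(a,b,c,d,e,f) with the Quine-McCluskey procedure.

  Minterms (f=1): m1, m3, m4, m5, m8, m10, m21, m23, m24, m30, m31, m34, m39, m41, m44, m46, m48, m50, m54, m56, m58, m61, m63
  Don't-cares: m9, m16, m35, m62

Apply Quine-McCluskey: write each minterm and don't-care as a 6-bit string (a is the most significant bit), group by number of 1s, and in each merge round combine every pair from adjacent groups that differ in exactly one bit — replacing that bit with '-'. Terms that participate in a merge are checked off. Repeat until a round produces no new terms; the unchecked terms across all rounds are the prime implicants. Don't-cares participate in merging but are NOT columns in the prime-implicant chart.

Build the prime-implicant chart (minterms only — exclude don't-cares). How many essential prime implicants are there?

8

Round 0: 000001✓ 000011✓ 000100✓ 000101✓ 001000✓ 001001✓ 001010✓ 010000✓ 010101✓ 010111✓ 011000✓ 011110✓ 011111✓ 100010✓ 100011✓ 100111✓ 101001✓ 101100✓ 101110✓ 110000✓ 110010✓ 110110✓ 111000✓ 111010✓ 111101✓ 111110✓ 111111✓
Round 1: -00011 -01001 -10000✓ -11000✓ -11110✓ -11111✓ 0-0101 0-1000 00-001 000-01 0000-1 00010- 0010-0 00100- 01-000✓ 01-111 0101-1 01111-✓ 1-0010 1-1110 100-11 10001- 1011-0 11-000✓ 11-010✓ 11-110✓ 110-10✓ 1100-0✓ 111-10✓ 1110-0✓ 1111-1 11111-✓
Round 2: -1-000 -1111- 11--10 11-0-0
PIs = {-00011, -01001, -1-000, -1111-, 0-0101, 0-1000, 00-001, 000-01, 0000-1, 00010-, 0010-0, 00100-, 01-111, 0101-1, 1-0010, 1-1110, 100-11, 10001-, 1011-0, 11--10, 11-0-0, 1111-1}
Coverage chart:
  m1: 00-001,000-01,0000-1
  m3: -00011,0000-1
  m4: 00010- ←essential
  m5: 0-0101,000-01,00010-
  m8: 0-1000,0010-0,00100-
  m10: 0010-0 ←essential
  m21: 0-0101,0101-1
  m23: 01-111,0101-1
  m24: -1-000,0-1000
  m30: -1111- ←essential
  m31: -1111-,01-111
  m34: 1-0010,10001-
  m39: 100-11 ←essential
  m41: -01001 ←essential
  m44: 1011-0 ←essential
  m46: 1-1110,1011-0
  m48: -1-000,11-0-0
  m50: 1-0010,11--10,11-0-0
  m54: 11--10 ←essential
  m56: -1-000,11-0-0
  m58: 11--10,11-0-0
  m61: 1111-1 ←essential
  m63: -1111-,1111-1
Essential: -01001, -1111-, 00010-, 0010-0, 100-11, 1011-0, 11--10, 1111-1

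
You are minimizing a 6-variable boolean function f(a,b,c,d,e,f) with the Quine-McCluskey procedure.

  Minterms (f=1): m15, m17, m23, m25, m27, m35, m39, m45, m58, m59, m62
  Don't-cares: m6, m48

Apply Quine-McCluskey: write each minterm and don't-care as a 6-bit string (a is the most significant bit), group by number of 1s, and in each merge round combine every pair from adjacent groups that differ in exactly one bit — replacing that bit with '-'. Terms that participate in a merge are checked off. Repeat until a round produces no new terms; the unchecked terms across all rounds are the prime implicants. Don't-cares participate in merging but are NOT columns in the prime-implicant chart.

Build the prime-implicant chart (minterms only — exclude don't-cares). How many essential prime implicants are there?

6

[col 0] 000110, 001111, 010001*, 010111, 011001*, 011011*, 100011*, 100111*, 101101, 110000, 111010*, 111011*, 111110*
[col 1] -11011, 01-001, 0110-1, 100-11, 111-10, 11101-
Prime implicants: -11011, 000110, 001111, 01-001, 010111, 0110-1, 100-11, 101101, 110000, 111-10, 11101-
PI chart (minterm → PIs covering it):
  15 | 001111  (sole → essential)
  17 | 01-001  (sole → essential)
  23 | 010111  (sole → essential)
  25 | 01-001,0110-1
  27 | -11011,0110-1
  35 | 100-11  (sole → essential)
  39 | 100-11  (sole → essential)
  45 | 101101  (sole → essential)
  58 | 111-10,11101-
  59 | -11011,11101-
  62 | 111-10  (sole → essential)
Essential prime implicants: 001111, 01-001, 010111, 100-11, 101101, 111-10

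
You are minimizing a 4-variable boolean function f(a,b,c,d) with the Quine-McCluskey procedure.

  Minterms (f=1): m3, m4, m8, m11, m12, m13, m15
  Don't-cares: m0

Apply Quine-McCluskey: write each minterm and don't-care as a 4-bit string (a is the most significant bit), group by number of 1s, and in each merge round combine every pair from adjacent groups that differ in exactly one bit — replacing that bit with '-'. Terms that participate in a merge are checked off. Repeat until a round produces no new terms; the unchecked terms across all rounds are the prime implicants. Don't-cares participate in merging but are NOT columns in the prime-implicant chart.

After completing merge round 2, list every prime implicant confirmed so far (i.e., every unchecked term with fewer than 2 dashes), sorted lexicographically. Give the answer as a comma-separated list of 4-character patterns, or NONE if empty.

-011, 1-11, 11-1, 110-

[col 0] 0000*, 0011*, 0100*, 1000*, 1011*, 1100*, 1101*, 1111*
[col 1] -000*, -011, -100*, 0-00*, 1-00*, 1-11, 11-1, 110-
[col 2] --00
Prime implicants: --00, -011, 1-11, 11-1, 110-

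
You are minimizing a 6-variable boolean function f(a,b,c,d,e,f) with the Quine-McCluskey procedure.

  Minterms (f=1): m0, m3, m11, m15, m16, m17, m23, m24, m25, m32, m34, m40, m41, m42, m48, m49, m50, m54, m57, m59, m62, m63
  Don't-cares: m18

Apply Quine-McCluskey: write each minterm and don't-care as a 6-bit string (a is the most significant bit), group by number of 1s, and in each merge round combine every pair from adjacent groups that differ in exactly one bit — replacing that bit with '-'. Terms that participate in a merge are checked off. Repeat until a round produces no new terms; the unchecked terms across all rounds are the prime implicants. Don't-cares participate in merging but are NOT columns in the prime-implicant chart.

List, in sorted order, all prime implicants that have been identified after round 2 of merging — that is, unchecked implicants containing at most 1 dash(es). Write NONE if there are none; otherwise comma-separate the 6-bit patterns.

00-011, 001-11, 010111, 1-1001, 10100-, 11-110, 110-10, 111-11, 1110-1, 11111-

Round 0: 000000✓ 000011✓ 001011✓ 001111✓ 010000✓ 010001✓ 010010✓ 010111 011000✓ 011001✓ 100000✓ 100010✓ 101000✓ 101001✓ 101010✓ 110000✓ 110001✓ 110010✓ 110110✓ 111001✓ 111011✓ 111110✓ 111111✓
Round 1: -00000✓ -10000✓ -10001✓ -10010✓ -11001✓ 0-0000✓ 00-011 001-11 01-000✓ 01-001✓ 0100-0✓ 01000-✓ 01100-✓ 1-0000✓ 1-0010✓ 1-1001 10-000✓ 10-010✓ 1000-0✓ 1010-0✓ 10100- 11-001✓ 11-110 110-10 1100-0✓ 11000-✓ 111-11 1110-1 11111-
Round 2: --0000 -1-001 -100-0 -1000- 01-00- 1-00-0 10-0-0
PIs = {--0000, -1-001, -100-0, -1000-, 00-011, 001-11, 01-00-, 010111, 1-00-0, 1-1001, 10-0-0, 10100-, 11-110, 110-10, 111-11, 1110-1, 11111-}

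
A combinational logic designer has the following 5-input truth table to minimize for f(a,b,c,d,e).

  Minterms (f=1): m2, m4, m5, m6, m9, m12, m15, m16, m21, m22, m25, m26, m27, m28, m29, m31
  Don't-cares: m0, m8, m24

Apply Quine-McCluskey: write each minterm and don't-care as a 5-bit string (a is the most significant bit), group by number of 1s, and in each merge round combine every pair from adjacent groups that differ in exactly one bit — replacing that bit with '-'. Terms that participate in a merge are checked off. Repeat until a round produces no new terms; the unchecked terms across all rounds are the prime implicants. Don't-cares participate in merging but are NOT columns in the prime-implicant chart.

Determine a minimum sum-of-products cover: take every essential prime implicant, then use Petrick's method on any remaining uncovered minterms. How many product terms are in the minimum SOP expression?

9

[col 0] 00000*, 00010*, 00100*, 00101*, 00110*, 01000*, 01001*, 01100*, 01111*, 10000*, 10101*, 10110*, 11000*, 11001*, 11010*, 11011*, 11100*, 11101*, 11111*
[col 1] -0000*, -0101, -0110, -1000*, -1001*, -1100*, -1111, 0-000*, 0-100*, 00-00*, 00-10*, 000-0*, 001-0*, 0010-, 01-00*, 0100-*, 1-000*, 1-101, 11-00*, 11-01*, 11-11*, 110-0*, 110-1*, 1100-*, 1101-*, 111-1*, 1110-*
[col 2] --000, -1-00, -100-, 0--00, 00--0, 11--1, 11-0-, 110--
Prime implicants: --000, -0101, -0110, -1-00, -100-, -1111, 0--00, 00--0, 0010-, 1-101, 11--1, 11-0-, 110--
PI chart (minterm → PIs covering it):
  2 | 00--0  (sole → essential)
  4 | 0--00,00--0,0010-
  5 | -0101,0010-
  6 | -0110,00--0
  9 | -100-  (sole → essential)
  12 | -1-00,0--00
  15 | -1111  (sole → essential)
  16 | --000  (sole → essential)
  21 | -0101,1-101
  22 | -0110  (sole → essential)
  25 | -100-,11--1,11-0-,110--
  26 | 110--  (sole → essential)
  27 | 11--1,110--
  28 | -1-00,11-0-
  29 | 1-101,11--1,11-0-
  31 | -1111,11--1
Essential prime implicants: --000, -0110, -100-, -1111, 00--0, 110--
Petrick residual → -0101, -1-00, 1-101
Minimum SOP uses 9 PIs: c'd'e' + b'cd'e + b'cde' + bd'e' + bc'd' + bcde + a'b'e' + acd'e + abc'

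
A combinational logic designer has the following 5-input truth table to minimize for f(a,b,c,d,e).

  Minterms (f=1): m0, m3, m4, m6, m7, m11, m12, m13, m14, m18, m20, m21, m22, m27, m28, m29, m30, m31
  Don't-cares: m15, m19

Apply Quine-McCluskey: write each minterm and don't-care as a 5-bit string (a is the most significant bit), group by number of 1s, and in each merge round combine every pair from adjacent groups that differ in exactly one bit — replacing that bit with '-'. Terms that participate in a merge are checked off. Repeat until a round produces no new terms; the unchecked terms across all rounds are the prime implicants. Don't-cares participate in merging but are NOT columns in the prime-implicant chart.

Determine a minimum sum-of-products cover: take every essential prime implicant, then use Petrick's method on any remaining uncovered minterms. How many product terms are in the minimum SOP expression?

size-2^0 implicants → 00000(✓)  00011(✓)  00100(✓)  00110(✓)  00111(✓)  01011(✓)  01100(✓)  01101(✓)  01110(✓)  01111(✓)  10010(✓)  10011(✓)  10100(✓)  10101(✓)  10110(✓)  11011(✓)  11100(✓)  11101(✓)  11110(✓)  11111(✓)
size-2^1 implicants → -0011(✓)  -0100(✓)  -0110(✓)  -1011(✓)  -1100(✓)  -1101(✓)  -1110(✓)  -1111(✓)  0-011(✓)  0-100(✓)  0-110(✓)  0-111(✓)  00-00  00-11(✓)  001-0(✓)  0011-(✓)  01-11(✓)  011-0(✓)  011-1(✓)  0110-(✓)  0111-(✓)  1-011(✓)  1-100(✓)  1-101(✓)  1-110(✓)  10-10  1001-  101-0(✓)  1010-(✓)  11-11(✓)  111-0(✓)  111-1(✓)  1110-(✓)  1111-(✓)
size-2^2 implicants → --011  --100(✓)  --110(✓)  -01-0(✓)  -1-11  -11-0(✓)  -11-1(✓)  -110-(✓)  -111-(✓)  0--11  0-1-0(✓)  0-11-  011--(✓)  1-1-0(✓)  1-10-  111--(✓)
size-2^3 implicants → --1-0  -11--
Unchecked terms (primes): --011, --1-0, -1-11, -11--, 0--11, 0-11-, 00-00, 1-10-, 10-10, 1001-
Minterm coverage:
  m0 ⊆ 00-00 [E]
  m3 ⊆ --011,0--11
  m4 ⊆ --1-0,00-00
  m6 ⊆ --1-0,0-11-
  m7 ⊆ 0--11,0-11-
  m11 ⊆ --011,-1-11,0--11
  m12 ⊆ --1-0,-11--
  m13 ⊆ -11-- [E]
  m14 ⊆ --1-0,-11--,0-11-
  m18 ⊆ 10-10,1001-
  m20 ⊆ --1-0,1-10-
  m21 ⊆ 1-10- [E]
  m22 ⊆ --1-0,10-10
  m27 ⊆ --011,-1-11
  m28 ⊆ --1-0,-11--,1-10-
  m29 ⊆ -11--,1-10-
  m30 ⊆ --1-0,-11--
  m31 ⊆ -1-11,-11--
E = {-11--, 00-00, 1-10-}
Petrick residual → --011, 0-11-, 10-10
Cover = c'de + bc + a'cd + a'b'd'e' + acd' + ab'de'  |cover|=6

6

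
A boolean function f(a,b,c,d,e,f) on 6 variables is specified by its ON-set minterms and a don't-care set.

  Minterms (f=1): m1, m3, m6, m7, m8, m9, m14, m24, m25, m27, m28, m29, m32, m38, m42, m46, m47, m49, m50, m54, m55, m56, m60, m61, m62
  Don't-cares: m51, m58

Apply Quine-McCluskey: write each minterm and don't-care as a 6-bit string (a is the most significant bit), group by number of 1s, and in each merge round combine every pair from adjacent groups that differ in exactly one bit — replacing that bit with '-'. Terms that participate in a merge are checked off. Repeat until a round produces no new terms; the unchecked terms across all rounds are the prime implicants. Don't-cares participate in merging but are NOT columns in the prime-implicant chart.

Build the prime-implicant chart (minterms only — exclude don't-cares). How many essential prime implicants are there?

size-2^0 implicants → 000001(✓)  000011(✓)  000110(✓)  000111(✓)  001000(✓)  001001(✓)  001110(✓)  011000(✓)  011001(✓)  011011(✓)  011100(✓)  011101(✓)  100000  100110(✓)  101010(✓)  101110(✓)  101111(✓)  110001(✓)  110010(✓)  110011(✓)  110110(✓)  110111(✓)  111000(✓)  111010(✓)  111100(✓)  111101(✓)  111110(✓)
size-2^1 implicants → -00110(✓)  -01110(✓)  -11000(✓)  -11100(✓)  -11101(✓)  0-1000(✓)  0-1001(✓)  00-001  00-110(✓)  000-11  0000-1  00011-  00100-(✓)  011-00(✓)  011-01(✓)  0110-1  01100-(✓)  01110-(✓)  1-0110(✓)  1-1010(✓)  1-1110(✓)  10-110(✓)  101-10(✓)  10111-  11-010(✓)  11-110(✓)  110-10(✓)  110-11(✓)  1100-1  11001-(✓)  11011-(✓)  111-00(✓)  111-10(✓)  1110-0(✓)  1111-0(✓)  11110-(✓)
size-2^2 implicants → -0-110  -11-00  -1110-  0-100-  011-0-  1--110  1-1-10  11--10  110-1-  111--0
Unchecked terms (primes): -0-110, -11-00, -1110-, 0-100-, 00-001, 000-11, 0000-1, 00011-, 011-0-, 0110-1, 1--110, 1-1-10, 100000, 10111-, 11--10, 110-1-, 1100-1, 111--0
Minterm coverage:
  m1 ⊆ 00-001,0000-1
  m3 ⊆ 000-11,0000-1
  m6 ⊆ -0-110,00011-
  m7 ⊆ 000-11,00011-
  m8 ⊆ 0-100- [E]
  m9 ⊆ 0-100-,00-001
  m14 ⊆ -0-110 [E]
  m24 ⊆ -11-00,0-100-,011-0-
  m25 ⊆ 0-100-,011-0-,0110-1
  m27 ⊆ 0110-1 [E]
  m28 ⊆ -11-00,-1110-,011-0-
  m29 ⊆ -1110-,011-0-
  m32 ⊆ 100000 [E]
  m38 ⊆ -0-110,1--110
  m42 ⊆ 1-1-10 [E]
  m46 ⊆ -0-110,1--110,1-1-10,10111-
  m47 ⊆ 10111- [E]
  m49 ⊆ 1100-1 [E]
  m50 ⊆ 11--10,110-1-
  m54 ⊆ 1--110,11--10,110-1-
  m55 ⊆ 110-1- [E]
  m56 ⊆ -11-00,111--0
  m60 ⊆ -11-00,-1110-,111--0
  m61 ⊆ -1110- [E]
  m62 ⊆ 1--110,1-1-10,11--10,111--0
E = {-0-110, -1110-, 0-100-, 0110-1, 1-1-10, 100000, 10111-, 110-1-, 1100-1}

9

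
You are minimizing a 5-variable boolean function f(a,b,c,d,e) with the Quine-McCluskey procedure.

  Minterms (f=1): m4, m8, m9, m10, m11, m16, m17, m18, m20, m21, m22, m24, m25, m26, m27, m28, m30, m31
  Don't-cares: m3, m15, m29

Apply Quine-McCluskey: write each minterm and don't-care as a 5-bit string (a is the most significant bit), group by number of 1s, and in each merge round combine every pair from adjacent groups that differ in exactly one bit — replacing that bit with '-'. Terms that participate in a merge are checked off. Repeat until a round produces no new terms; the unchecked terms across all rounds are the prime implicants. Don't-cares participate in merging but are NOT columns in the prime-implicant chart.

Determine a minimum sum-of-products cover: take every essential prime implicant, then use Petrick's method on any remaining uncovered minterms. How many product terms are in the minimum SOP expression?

5

[col 0] 00011*, 00100*, 01000*, 01001*, 01010*, 01011*, 01111*, 10000*, 10001*, 10010*, 10100*, 10101*, 10110*, 11000*, 11001*, 11010*, 11011*, 11100*, 11101*, 11110*, 11111*
[col 1] -0100, -1000*, -1001*, -1010*, -1011*, -1111*, 0-011, 01-11*, 010-0*, 010-1*, 0100-*, 0101-*, 1-000*, 1-001*, 1-010*, 1-100*, 1-101*, 1-110*, 10-00*, 10-01*, 10-10*, 100-0*, 1000-*, 101-0*, 1010-*, 11-00*, 11-01*, 11-10*, 11-11*, 110-0*, 110-1*, 1100-*, 1101-*, 111-0*, 111-1*, 1110-*, 1111-*
[col 2] -1-11, -10-0*, -10-1*, -100-*, -101-*, 010--*, 1--00*, 1--01*, 1--10*, 1-0-0*, 1-00-*, 1-1-0*, 1-10-*, 10--0*, 10-0-*, 11--0*, 11--1*, 11-0-*, 11-1-*, 110--*, 111--*
[col 3] -10--, 1---0, 1--0-, 11---
Prime implicants: -0100, -1-11, -10--, 0-011, 1---0, 1--0-, 11---
PI chart (minterm → PIs covering it):
  4 | -0100  (sole → essential)
  8 | -10--  (sole → essential)
  9 | -10--  (sole → essential)
  10 | -10--  (sole → essential)
  11 | -1-11,-10--,0-011
  16 | 1---0,1--0-
  17 | 1--0-  (sole → essential)
  18 | 1---0  (sole → essential)
  20 | -0100,1---0,1--0-
  21 | 1--0-  (sole → essential)
  22 | 1---0  (sole → essential)
  24 | -10--,1---0,1--0-,11---
  25 | -10--,1--0-,11---
  26 | -10--,1---0,11---
  27 | -1-11,-10--,11---
  28 | 1---0,1--0-,11---
  30 | 1---0,11---
  31 | -1-11,11---
Essential prime implicants: -0100, -10--, 1---0, 1--0-
Petrick residual → -1-11
Minimum SOP uses 5 PIs: b'cd'e' + bde + bc' + ae' + ad'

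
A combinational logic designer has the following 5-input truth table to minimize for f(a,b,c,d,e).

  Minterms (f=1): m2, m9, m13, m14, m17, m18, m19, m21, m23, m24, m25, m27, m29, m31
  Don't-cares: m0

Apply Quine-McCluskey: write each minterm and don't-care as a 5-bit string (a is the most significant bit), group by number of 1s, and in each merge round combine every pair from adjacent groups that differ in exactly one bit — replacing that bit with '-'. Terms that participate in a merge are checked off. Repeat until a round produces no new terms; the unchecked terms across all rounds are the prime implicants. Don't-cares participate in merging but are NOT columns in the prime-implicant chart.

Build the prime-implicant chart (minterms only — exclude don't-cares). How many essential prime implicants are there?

4

Round 0: 00000✓ 00010✓ 01001✓ 01101✓ 01110 10001✓ 10010✓ 10011✓ 10101✓ 10111✓ 11000✓ 11001✓ 11011✓ 11101✓ 11111✓
Round 1: -0010 -1001✓ -1101✓ 000-0 01-01✓ 1-001✓ 1-011✓ 1-101✓ 1-111✓ 10-01✓ 10-11✓ 100-1✓ 1001- 101-1✓ 11-01✓ 11-11✓ 110-1✓ 1100- 111-1✓
Round 2: -1-01 1--01✓ 1--11✓ 1-0-1✓ 1-1-1✓ 10--1✓ 11--1✓
Round 3: 1---1
PIs = {-0010, -1-01, 000-0, 01110, 1---1, 1001-, 1100-}
Coverage chart:
  m2: -0010,000-0
  m9: -1-01 ←essential
  m13: -1-01 ←essential
  m14: 01110 ←essential
  m17: 1---1 ←essential
  m18: -0010,1001-
  m19: 1---1,1001-
  m21: 1---1 ←essential
  m23: 1---1 ←essential
  m24: 1100- ←essential
  m25: -1-01,1---1,1100-
  m27: 1---1 ←essential
  m29: -1-01,1---1
  m31: 1---1 ←essential
Essential: -1-01, 01110, 1---1, 1100-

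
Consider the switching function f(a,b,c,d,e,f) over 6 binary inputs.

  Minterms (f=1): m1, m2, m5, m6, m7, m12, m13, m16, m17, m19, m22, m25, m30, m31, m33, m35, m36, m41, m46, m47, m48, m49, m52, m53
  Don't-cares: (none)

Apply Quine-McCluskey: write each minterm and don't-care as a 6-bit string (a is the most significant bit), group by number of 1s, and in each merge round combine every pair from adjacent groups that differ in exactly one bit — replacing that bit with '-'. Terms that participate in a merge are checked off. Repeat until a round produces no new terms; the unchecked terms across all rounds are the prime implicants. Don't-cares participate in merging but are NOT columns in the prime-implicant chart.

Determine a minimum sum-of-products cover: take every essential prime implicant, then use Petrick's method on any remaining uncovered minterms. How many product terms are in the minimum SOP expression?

size-2^0 implicants → 000001(✓)  000010(✓)  000101(✓)  000110(✓)  000111(✓)  001100(✓)  001101(✓)  010000(✓)  010001(✓)  010011(✓)  010110(✓)  011001(✓)  011110(✓)  011111(✓)  100001(✓)  100011(✓)  100100(✓)  101001(✓)  101110(✓)  101111(✓)  110000(✓)  110001(✓)  110100(✓)  110101(✓)
size-2^1 implicants → -00001(✓)  -10000(✓)  -10001(✓)  0-0001(✓)  0-0110  00-101  000-01  000-10  0001-1  00011-  00110-  01-001  01-110  0100-1  01000-(✓)  01111-  1-0001(✓)  1-0100  10-001  1000-1  10111-  110-00(✓)  110-01(✓)  11000-(✓)  11010-(✓)
size-2^2 implicants → --0001  -1000-  110-0-
Unchecked terms (primes): --0001, -1000-, 0-0110, 00-101, 000-01, 000-10, 0001-1, 00011-, 00110-, 01-001, 01-110, 0100-1, 01111-, 1-0100, 10-001, 1000-1, 10111-, 110-0-
Minterm coverage:
  m1 ⊆ --0001,000-01
  m2 ⊆ 000-10 [E]
  m5 ⊆ 00-101,000-01,0001-1
  m6 ⊆ 0-0110,000-10,00011-
  m7 ⊆ 0001-1,00011-
  m12 ⊆ 00110- [E]
  m13 ⊆ 00-101,00110-
  m16 ⊆ -1000- [E]
  m17 ⊆ --0001,-1000-,01-001,0100-1
  m19 ⊆ 0100-1 [E]
  m22 ⊆ 0-0110,01-110
  m25 ⊆ 01-001 [E]
  m30 ⊆ 01-110,01111-
  m31 ⊆ 01111- [E]
  m33 ⊆ --0001,10-001,1000-1
  m35 ⊆ 1000-1 [E]
  m36 ⊆ 1-0100 [E]
  m41 ⊆ 10-001 [E]
  m46 ⊆ 10111- [E]
  m47 ⊆ 10111- [E]
  m48 ⊆ -1000-,110-0-
  m49 ⊆ --0001,-1000-,110-0-
  m52 ⊆ 1-0100,110-0-
  m53 ⊆ 110-0- [E]
E = {-1000-, 000-10, 00110-, 01-001, 0100-1, 01111-, 1-0100, 10-001, 1000-1, 10111-, 110-0-}
Petrick residual → --0001, 0-0110, 0001-1
Cover = c'd'e'f + bc'd'e' + a'c'def' + a'b'c'ef' + a'b'c'df + a'b'cde' + a'bd'e'f + a'bc'd'f + a'bcde + ac'de'f' + ab'd'e'f + ab'c'd'f + ab'cde + abc'e'  |cover|=14

14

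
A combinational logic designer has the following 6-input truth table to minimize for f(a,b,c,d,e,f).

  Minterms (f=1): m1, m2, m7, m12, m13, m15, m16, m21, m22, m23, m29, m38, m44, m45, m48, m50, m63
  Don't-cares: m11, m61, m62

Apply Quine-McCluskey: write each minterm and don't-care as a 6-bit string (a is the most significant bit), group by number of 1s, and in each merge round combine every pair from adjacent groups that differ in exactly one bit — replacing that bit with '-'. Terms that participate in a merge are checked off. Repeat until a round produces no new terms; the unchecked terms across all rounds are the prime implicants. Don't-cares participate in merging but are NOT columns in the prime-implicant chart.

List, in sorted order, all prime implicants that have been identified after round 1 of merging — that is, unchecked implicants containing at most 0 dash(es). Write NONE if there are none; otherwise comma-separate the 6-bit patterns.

000001, 000010, 100110

size-2^0 implicants → 000001  000010  000111(✓)  001011(✓)  001100(✓)  001101(✓)  001111(✓)  010000(✓)  010101(✓)  010110(✓)  010111(✓)  011101(✓)  100110  101100(✓)  101101(✓)  110000(✓)  110010(✓)  111101(✓)  111110(✓)  111111(✓)
size-2^1 implicants → -01100(✓)  -01101(✓)  -10000  -11101(✓)  0-0111  0-1101(✓)  00-111  001-11  0011-1  00110-(✓)  01-101  0101-1  01011-  1-1101(✓)  10110-(✓)  1100-0  1111-1  11111-
size-2^2 implicants → --1101  -0110-
Unchecked terms (primes): --1101, -0110-, -10000, 0-0111, 00-111, 000001, 000010, 001-11, 0011-1, 01-101, 0101-1, 01011-, 100110, 1100-0, 1111-1, 11111-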